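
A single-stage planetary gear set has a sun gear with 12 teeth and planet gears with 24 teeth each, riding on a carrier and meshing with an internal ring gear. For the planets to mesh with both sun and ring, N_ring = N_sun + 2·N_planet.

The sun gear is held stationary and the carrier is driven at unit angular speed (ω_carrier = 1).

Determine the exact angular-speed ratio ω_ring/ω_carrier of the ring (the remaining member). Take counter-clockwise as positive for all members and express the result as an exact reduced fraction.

N_ring = 12 + 2·24 = 60
12(ω_s−ω_c) = −60(ω_r−ω_c),  ω_s=0, ω_c=1
ω_r = 1 − (12/60)(0−1) = 6/5
ω_r/ω_c = 6/5

6/5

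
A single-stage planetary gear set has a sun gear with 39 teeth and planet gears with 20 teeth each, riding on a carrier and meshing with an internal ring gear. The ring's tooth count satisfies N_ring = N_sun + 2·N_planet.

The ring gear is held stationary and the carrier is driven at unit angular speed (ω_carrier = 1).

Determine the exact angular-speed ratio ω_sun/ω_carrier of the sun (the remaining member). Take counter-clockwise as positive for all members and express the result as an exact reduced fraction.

N_ring = 39 + 2·20 = 79
39(ω_s−ω_c) = −79(ω_r−ω_c),  ω_r=0, ω_c=1
ω_s = 1 − (79/39)(0−1) = 118/39
ω_s/ω_c = 118/39

118/39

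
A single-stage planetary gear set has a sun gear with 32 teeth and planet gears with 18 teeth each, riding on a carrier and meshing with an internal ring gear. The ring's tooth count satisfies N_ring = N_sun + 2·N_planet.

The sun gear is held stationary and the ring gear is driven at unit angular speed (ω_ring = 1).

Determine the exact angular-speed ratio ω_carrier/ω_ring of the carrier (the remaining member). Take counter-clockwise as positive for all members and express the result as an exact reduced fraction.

N_ring = 32 + 2·18 = 68
32(ω_s−ω_c) = −68(ω_r−ω_c),  ω_s=0, ω_r=1
32(0−ω_c) = −68(1−ω_c)  ⇒  100ω_c = 68  ⇒  ω_c = 17/25
ω_c/ω_r = 17/25

17/25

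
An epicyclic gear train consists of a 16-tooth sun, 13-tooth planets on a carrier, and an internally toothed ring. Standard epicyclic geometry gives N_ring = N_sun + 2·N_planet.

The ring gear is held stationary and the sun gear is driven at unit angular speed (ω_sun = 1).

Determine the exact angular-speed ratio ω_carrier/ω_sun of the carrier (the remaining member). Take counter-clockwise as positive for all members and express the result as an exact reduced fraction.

8/29

N_ring = 16 + 2·13 = 42
16(ω_s−ω_c) = −42(ω_r−ω_c),  ω_r=0, ω_s=1
16(1−ω_c) = −42(0−ω_c)  ⇒  58ω_c = 16  ⇒  ω_c = 8/29
ω_c/ω_s = 8/29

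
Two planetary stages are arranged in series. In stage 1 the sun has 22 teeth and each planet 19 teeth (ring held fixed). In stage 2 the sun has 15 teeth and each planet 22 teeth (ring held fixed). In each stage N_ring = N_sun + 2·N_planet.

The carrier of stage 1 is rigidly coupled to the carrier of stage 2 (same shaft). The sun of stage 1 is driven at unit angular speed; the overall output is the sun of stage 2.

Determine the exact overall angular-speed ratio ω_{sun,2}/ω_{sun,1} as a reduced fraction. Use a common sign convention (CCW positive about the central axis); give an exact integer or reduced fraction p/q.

814/615

Stage 1: N_ring = 22 + 2·19 = 60
Stage 1: 22(ω_s−ω_c) = −60(ω_r−ω_c),  ω_r=0, ω_s=1
Stage 1: 22(1−ω_c) = −60(0−ω_c)  ⇒  82ω_c = 22  ⇒  ω_c = 11/41
  ⇒ ω_c¹/ω_s¹ = 11/41
Stage 2: N_ring = 15 + 2·22 = 59
Stage 2: 15(ω_s−ω_c) = −59(ω_r−ω_c),  ω_r=0, ω_c=1
Stage 2: ω_s = 1 − (59/15)(0−1) = 74/15
  ⇒ ω_s²/ω_c² = 74/15
Coupling ω_c² = ω_c¹ ⇒ overall = 11/41 × 74/15 = 814/615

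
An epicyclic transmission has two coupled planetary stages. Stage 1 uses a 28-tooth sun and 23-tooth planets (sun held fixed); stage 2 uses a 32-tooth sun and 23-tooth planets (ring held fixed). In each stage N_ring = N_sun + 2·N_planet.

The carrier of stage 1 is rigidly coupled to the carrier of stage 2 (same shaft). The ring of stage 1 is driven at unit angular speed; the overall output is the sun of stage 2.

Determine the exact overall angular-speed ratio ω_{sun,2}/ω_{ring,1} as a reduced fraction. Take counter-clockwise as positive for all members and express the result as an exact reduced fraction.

Stage 1: N_ring = 28 + 2·23 = 74
Stage 1: 28(ω_s−ω_c) = −74(ω_r−ω_c),  ω_s=0, ω_r=1
Stage 1: 28(0−ω_c) = −74(1−ω_c)  ⇒  102ω_c = 74  ⇒  ω_c = 37/51
  ⇒ ω_c¹/ω_r¹ = 37/51
Stage 2: N_ring = 32 + 2·23 = 78
Stage 2: 32(ω_s−ω_c) = −78(ω_r−ω_c),  ω_r=0, ω_c=1
Stage 2: ω_s = 1 − (78/32)(0−1) = 55/16
  ⇒ ω_s²/ω_c² = 55/16
Coupling ω_c² = ω_c¹ ⇒ overall = 37/51 × 55/16 = 2035/816

2035/816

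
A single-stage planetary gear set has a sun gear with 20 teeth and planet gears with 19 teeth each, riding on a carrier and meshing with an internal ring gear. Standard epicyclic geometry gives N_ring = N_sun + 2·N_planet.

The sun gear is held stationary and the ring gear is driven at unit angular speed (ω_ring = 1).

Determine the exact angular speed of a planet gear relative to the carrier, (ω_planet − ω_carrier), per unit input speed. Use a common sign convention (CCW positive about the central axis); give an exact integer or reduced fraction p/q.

N_ring = 20 + 2·19 = 58
20(ω_s−ω_c) = −58(ω_r−ω_c),  ω_s=0, ω_r=1
20(0−ω_c) = −58(1−ω_c)  ⇒  78ω_c = 58  ⇒  ω_c = 29/39
sun–planet: 20·(0−29/39) = −19·(ω_p−ω_c)  ⇒  ω_p−ω_c = −(20/19)·(-29/39) = 580/741

580/741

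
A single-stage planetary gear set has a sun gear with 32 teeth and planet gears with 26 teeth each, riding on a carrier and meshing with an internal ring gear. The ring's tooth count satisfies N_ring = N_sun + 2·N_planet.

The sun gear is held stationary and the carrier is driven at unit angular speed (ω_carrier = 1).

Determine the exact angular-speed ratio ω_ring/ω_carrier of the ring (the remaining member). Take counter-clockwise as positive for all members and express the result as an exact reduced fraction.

N_ring = 32 + 2·26 = 84
32(ω_s−ω_c) = −84(ω_r−ω_c),  ω_s=0, ω_c=1
ω_r = 1 − (32/84)(0−1) = 29/21
ω_r/ω_c = 29/21

29/21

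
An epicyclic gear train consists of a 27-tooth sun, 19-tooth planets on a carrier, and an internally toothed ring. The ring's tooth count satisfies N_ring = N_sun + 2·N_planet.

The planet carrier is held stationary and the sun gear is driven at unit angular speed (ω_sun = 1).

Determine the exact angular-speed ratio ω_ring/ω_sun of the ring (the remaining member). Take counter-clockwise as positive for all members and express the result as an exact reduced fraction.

-27/65

N_ring = 27 + 2·19 = 65
27(ω_s−ω_c) = −65(ω_r−ω_c),  ω_c=0, ω_s=1
ω_r = 0 − (27/65)(1−0) = -27/65
ω_r/ω_s = -27/65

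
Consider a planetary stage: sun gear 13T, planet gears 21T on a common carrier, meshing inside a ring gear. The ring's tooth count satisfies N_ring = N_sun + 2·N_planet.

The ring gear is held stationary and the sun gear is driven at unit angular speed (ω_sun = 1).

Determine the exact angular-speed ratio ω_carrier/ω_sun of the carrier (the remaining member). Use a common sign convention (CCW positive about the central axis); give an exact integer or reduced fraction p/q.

N_ring = 13 + 2·21 = 55
13(ω_s−ω_c) = −55(ω_r−ω_c),  ω_r=0, ω_s=1
13(1−ω_c) = −55(0−ω_c)  ⇒  68ω_c = 13  ⇒  ω_c = 13/68
ω_c/ω_s = 13/68

13/68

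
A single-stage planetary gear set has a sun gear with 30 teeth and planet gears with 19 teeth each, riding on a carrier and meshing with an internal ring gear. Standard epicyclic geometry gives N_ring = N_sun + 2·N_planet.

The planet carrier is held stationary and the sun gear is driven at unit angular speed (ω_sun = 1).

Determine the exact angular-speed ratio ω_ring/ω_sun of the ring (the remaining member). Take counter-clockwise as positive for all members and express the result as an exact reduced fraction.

N_ring = 30 + 2·19 = 68
30(ω_s−ω_c) = −68(ω_r−ω_c),  ω_c=0, ω_s=1
ω_r = 0 − (30/68)(1−0) = -15/34
ω_r/ω_s = -15/34

-15/34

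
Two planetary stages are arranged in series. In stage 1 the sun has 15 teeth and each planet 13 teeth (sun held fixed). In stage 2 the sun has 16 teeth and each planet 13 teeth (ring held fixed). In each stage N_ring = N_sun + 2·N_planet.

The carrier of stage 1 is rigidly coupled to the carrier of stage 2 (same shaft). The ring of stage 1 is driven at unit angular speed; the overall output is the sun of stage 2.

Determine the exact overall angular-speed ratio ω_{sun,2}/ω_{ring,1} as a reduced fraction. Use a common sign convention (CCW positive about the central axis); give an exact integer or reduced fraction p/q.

Stage 1: N_ring = 15 + 2·13 = 41
Stage 1: 15(ω_s−ω_c) = −41(ω_r−ω_c),  ω_s=0, ω_r=1
Stage 1: 15(0−ω_c) = −41(1−ω_c)  ⇒  56ω_c = 41  ⇒  ω_c = 41/56
  ⇒ ω_c¹/ω_r¹ = 41/56
Stage 2: N_ring = 16 + 2·13 = 42
Stage 2: 16(ω_s−ω_c) = −42(ω_r−ω_c),  ω_r=0, ω_c=1
Stage 2: ω_s = 1 − (42/16)(0−1) = 29/8
  ⇒ ω_s²/ω_c² = 29/8
Coupling ω_c² = ω_c¹ ⇒ overall = 41/56 × 29/8 = 1189/448

1189/448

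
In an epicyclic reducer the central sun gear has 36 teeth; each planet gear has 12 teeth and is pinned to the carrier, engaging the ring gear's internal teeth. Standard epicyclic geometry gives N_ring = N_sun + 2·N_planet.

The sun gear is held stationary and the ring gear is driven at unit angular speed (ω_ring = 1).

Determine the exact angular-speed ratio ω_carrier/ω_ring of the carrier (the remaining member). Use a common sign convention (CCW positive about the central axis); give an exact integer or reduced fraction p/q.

N_ring = 36 + 2·12 = 60
36(ω_s−ω_c) = −60(ω_r−ω_c),  ω_s=0, ω_r=1
36(0−ω_c) = −60(1−ω_c)  ⇒  96ω_c = 60  ⇒  ω_c = 5/8
ω_c/ω_r = 5/8

5/8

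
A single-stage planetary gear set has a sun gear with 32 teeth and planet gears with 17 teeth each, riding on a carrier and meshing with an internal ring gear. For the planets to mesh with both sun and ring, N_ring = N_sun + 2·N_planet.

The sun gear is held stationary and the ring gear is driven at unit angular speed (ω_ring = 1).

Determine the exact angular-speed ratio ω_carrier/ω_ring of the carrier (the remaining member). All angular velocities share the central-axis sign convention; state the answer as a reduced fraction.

N_ring = 32 + 2·17 = 66
32(ω_s−ω_c) = −66(ω_r−ω_c),  ω_s=0, ω_r=1
32(0−ω_c) = −66(1−ω_c)  ⇒  98ω_c = 66  ⇒  ω_c = 33/49
ω_c/ω_r = 33/49

33/49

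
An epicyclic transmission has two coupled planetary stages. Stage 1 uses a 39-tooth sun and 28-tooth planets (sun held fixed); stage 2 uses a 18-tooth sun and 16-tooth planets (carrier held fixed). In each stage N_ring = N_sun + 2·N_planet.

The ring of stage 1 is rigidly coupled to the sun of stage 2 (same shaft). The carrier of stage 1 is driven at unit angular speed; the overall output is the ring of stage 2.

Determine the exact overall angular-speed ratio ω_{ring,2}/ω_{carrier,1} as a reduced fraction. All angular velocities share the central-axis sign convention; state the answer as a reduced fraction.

-1206/2375

Stage 1: N_ring = 39 + 2·28 = 95
Stage 1: 39(ω_s−ω_c) = −95(ω_r−ω_c),  ω_s=0, ω_c=1
Stage 1: ω_r = 1 − (39/95)(0−1) = 134/95
  ⇒ ω_r¹/ω_c¹ = 134/95
Stage 2: N_ring = 18 + 2·16 = 50
Stage 2: 18(ω_s−ω_c) = −50(ω_r−ω_c),  ω_c=0, ω_s=1
Stage 2: ω_r = 0 − (18/50)(1−0) = -9/25
  ⇒ ω_r²/ω_s² = -9/25
Coupling ω_s² = ω_r¹ ⇒ overall = 134/95 × -9/25 = -1206/2375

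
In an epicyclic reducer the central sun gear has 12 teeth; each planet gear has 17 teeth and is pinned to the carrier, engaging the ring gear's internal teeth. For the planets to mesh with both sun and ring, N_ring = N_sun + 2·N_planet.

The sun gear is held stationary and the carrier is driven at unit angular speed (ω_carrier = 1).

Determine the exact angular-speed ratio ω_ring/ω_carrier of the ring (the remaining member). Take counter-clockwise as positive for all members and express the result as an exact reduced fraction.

29/23

N_ring = 12 + 2·17 = 46
12(ω_s−ω_c) = −46(ω_r−ω_c),  ω_s=0, ω_c=1
ω_r = 1 − (12/46)(0−1) = 29/23
ω_r/ω_c = 29/23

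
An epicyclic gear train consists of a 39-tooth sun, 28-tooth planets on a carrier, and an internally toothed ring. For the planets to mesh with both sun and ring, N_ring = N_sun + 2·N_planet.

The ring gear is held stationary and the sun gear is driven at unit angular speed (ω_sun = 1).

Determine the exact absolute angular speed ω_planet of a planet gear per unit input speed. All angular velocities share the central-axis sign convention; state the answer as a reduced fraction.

-39/56

N_ring = 39 + 2·28 = 95
39(ω_s−ω_c) = −95(ω_r−ω_c),  ω_r=0, ω_s=1
39(1−ω_c) = −95(0−ω_c)  ⇒  134ω_c = 39  ⇒  ω_c = 39/134
sun–planet: 39·(1−39/134) = −28·(ω_p−ω_c)  ⇒  ω_p−ω_c = −(39/28)·(95/134) = -3705/3752
ω_p = 39/134 − 3705/3752 = -39/56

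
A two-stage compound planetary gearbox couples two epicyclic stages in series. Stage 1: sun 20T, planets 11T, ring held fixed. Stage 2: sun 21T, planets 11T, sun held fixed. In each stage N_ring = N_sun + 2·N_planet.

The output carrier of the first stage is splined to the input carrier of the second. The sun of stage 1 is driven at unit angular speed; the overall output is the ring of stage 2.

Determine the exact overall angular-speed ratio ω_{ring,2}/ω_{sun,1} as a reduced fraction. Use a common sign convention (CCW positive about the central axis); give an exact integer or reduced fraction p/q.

640/1333

Stage 1: N_ring = 20 + 2·11 = 42
Stage 1: 20(ω_s−ω_c) = −42(ω_r−ω_c),  ω_r=0, ω_s=1
Stage 1: 20(1−ω_c) = −42(0−ω_c)  ⇒  62ω_c = 20  ⇒  ω_c = 10/31
  ⇒ ω_c¹/ω_s¹ = 10/31
Stage 2: N_ring = 21 + 2·11 = 43
Stage 2: 21(ω_s−ω_c) = −43(ω_r−ω_c),  ω_s=0, ω_c=1
Stage 2: ω_r = 1 − (21/43)(0−1) = 64/43
  ⇒ ω_r²/ω_c² = 64/43
Coupling ω_c² = ω_c¹ ⇒ overall = 10/31 × 64/43 = 640/1333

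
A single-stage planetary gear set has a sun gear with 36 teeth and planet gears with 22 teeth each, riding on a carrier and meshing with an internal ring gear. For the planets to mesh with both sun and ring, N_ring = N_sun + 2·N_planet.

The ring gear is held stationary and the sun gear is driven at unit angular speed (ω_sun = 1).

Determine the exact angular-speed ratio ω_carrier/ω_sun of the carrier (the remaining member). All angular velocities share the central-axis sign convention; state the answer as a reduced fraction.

N_ring = 36 + 2·22 = 80
36(ω_s−ω_c) = −80(ω_r−ω_c),  ω_r=0, ω_s=1
36(1−ω_c) = −80(0−ω_c)  ⇒  116ω_c = 36  ⇒  ω_c = 9/29
ω_c/ω_s = 9/29

9/29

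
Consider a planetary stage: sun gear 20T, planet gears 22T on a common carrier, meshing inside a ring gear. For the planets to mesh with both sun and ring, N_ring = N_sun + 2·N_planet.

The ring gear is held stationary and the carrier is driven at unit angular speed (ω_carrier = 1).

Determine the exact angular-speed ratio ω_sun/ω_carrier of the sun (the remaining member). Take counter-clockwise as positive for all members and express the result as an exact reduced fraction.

21/5

N_ring = 20 + 2·22 = 64
20(ω_s−ω_c) = −64(ω_r−ω_c),  ω_r=0, ω_c=1
ω_s = 1 − (64/20)(0−1) = 21/5
ω_s/ω_c = 21/5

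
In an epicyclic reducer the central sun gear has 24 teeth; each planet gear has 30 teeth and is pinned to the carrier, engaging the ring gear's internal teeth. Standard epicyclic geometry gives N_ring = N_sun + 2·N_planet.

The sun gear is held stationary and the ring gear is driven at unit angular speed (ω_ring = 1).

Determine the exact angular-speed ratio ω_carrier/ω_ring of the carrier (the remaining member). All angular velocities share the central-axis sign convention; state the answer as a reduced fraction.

7/9

N_ring = 24 + 2·30 = 84
24(ω_s−ω_c) = −84(ω_r−ω_c),  ω_s=0, ω_r=1
24(0−ω_c) = −84(1−ω_c)  ⇒  108ω_c = 84  ⇒  ω_c = 7/9
ω_c/ω_r = 7/9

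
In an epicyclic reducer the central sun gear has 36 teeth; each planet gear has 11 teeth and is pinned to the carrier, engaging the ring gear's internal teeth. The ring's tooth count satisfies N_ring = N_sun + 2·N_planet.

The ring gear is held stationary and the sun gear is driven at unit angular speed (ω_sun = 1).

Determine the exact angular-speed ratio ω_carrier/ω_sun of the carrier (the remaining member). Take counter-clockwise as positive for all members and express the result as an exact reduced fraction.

N_ring = 36 + 2·11 = 58
36(ω_s−ω_c) = −58(ω_r−ω_c),  ω_r=0, ω_s=1
36(1−ω_c) = −58(0−ω_c)  ⇒  94ω_c = 36  ⇒  ω_c = 18/47
ω_c/ω_s = 18/47

18/47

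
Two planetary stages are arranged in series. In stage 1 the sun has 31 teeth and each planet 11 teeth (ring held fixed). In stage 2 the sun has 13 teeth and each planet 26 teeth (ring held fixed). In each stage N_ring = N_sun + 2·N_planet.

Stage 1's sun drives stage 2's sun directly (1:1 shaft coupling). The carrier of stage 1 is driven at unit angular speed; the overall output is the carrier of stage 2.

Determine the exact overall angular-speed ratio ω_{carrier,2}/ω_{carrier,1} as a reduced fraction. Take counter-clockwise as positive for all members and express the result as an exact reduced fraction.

14/31

Stage 1: N_ring = 31 + 2·11 = 53
Stage 1: 31(ω_s−ω_c) = −53(ω_r−ω_c),  ω_r=0, ω_c=1
Stage 1: ω_s = 1 − (53/31)(0−1) = 84/31
  ⇒ ω_s¹/ω_c¹ = 84/31
Stage 2: N_ring = 13 + 2·26 = 65
Stage 2: 13(ω_s−ω_c) = −65(ω_r−ω_c),  ω_r=0, ω_s=1
Stage 2: 13(1−ω_c) = −65(0−ω_c)  ⇒  78ω_c = 13  ⇒  ω_c = 1/6
  ⇒ ω_c²/ω_s² = 1/6
Coupling ω_s² = ω_s¹ ⇒ overall = 84/31 × 1/6 = 14/31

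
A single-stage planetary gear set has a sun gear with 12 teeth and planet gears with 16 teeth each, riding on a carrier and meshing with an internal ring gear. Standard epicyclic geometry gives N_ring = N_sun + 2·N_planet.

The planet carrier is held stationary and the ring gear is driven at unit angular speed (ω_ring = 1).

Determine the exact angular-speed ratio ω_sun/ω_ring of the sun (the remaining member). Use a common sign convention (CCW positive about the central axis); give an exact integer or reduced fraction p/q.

N_ring = 12 + 2·16 = 44
12(ω_s−ω_c) = −44(ω_r−ω_c),  ω_c=0, ω_r=1
ω_s = 0 − (44/12)(1−0) = -11/3
ω_s/ω_r = -11/3

-11/3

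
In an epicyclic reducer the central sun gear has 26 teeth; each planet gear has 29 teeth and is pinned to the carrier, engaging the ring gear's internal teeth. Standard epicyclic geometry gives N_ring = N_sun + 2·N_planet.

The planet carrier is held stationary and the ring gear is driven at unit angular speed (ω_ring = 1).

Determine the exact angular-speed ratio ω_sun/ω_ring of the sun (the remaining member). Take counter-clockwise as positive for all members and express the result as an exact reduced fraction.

N_ring = 26 + 2·29 = 84
26(ω_s−ω_c) = −84(ω_r−ω_c),  ω_c=0, ω_r=1
ω_s = 0 − (84/26)(1−0) = -42/13
ω_s/ω_r = -42/13

-42/13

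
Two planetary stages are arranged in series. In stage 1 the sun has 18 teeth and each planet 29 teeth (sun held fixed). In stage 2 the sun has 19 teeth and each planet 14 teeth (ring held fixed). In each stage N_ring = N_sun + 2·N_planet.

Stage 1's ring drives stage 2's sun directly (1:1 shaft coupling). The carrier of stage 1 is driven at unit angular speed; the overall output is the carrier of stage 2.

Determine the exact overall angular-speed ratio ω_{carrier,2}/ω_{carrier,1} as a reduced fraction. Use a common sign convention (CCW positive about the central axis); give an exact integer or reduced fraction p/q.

47/132

Stage 1: N_ring = 18 + 2·29 = 76
Stage 1: 18(ω_s−ω_c) = −76(ω_r−ω_c),  ω_s=0, ω_c=1
Stage 1: ω_r = 1 − (18/76)(0−1) = 47/38
  ⇒ ω_r¹/ω_c¹ = 47/38
Stage 2: N_ring = 19 + 2·14 = 47
Stage 2: 19(ω_s−ω_c) = −47(ω_r−ω_c),  ω_r=0, ω_s=1
Stage 2: 19(1−ω_c) = −47(0−ω_c)  ⇒  66ω_c = 19  ⇒  ω_c = 19/66
  ⇒ ω_c²/ω_s² = 19/66
Coupling ω_s² = ω_r¹ ⇒ overall = 47/38 × 19/66 = 47/132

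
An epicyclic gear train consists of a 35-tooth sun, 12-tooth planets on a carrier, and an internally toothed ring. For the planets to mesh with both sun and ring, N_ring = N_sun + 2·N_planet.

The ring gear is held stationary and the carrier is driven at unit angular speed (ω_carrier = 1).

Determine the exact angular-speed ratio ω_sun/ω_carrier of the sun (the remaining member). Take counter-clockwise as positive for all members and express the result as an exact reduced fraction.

N_ring = 35 + 2·12 = 59
35(ω_s−ω_c) = −59(ω_r−ω_c),  ω_r=0, ω_c=1
ω_s = 1 − (59/35)(0−1) = 94/35
ω_s/ω_c = 94/35

94/35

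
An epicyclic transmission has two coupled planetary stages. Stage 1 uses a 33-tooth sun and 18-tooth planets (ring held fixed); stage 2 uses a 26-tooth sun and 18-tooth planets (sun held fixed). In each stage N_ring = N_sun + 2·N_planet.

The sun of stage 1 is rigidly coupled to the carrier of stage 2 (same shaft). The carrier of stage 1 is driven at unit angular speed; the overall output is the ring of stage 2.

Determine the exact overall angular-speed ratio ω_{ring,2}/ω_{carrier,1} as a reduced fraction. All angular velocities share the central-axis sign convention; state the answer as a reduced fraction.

Stage 1: N_ring = 33 + 2·18 = 69
Stage 1: 33(ω_s−ω_c) = −69(ω_r−ω_c),  ω_r=0, ω_c=1
Stage 1: ω_s = 1 − (69/33)(0−1) = 34/11
  ⇒ ω_s¹/ω_c¹ = 34/11
Stage 2: N_ring = 26 + 2·18 = 62
Stage 2: 26(ω_s−ω_c) = −62(ω_r−ω_c),  ω_s=0, ω_c=1
Stage 2: ω_r = 1 − (26/62)(0−1) = 44/31
  ⇒ ω_r²/ω_c² = 44/31
Coupling ω_c² = ω_s¹ ⇒ overall = 34/11 × 44/31 = 136/31

136/31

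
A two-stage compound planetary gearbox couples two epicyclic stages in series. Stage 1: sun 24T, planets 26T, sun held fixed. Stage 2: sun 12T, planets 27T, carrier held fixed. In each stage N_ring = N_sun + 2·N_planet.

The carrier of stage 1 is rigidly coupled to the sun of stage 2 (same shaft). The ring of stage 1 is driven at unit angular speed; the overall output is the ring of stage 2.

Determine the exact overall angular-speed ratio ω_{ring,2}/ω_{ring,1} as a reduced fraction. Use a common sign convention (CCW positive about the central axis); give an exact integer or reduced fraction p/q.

-38/275

Stage 1: N_ring = 24 + 2·26 = 76
Stage 1: 24(ω_s−ω_c) = −76(ω_r−ω_c),  ω_s=0, ω_r=1
Stage 1: 24(0−ω_c) = −76(1−ω_c)  ⇒  100ω_c = 76  ⇒  ω_c = 19/25
  ⇒ ω_c¹/ω_r¹ = 19/25
Stage 2: N_ring = 12 + 2·27 = 66
Stage 2: 12(ω_s−ω_c) = −66(ω_r−ω_c),  ω_c=0, ω_s=1
Stage 2: ω_r = 0 − (12/66)(1−0) = -2/11
  ⇒ ω_r²/ω_s² = -2/11
Coupling ω_s² = ω_c¹ ⇒ overall = 19/25 × -2/11 = -38/275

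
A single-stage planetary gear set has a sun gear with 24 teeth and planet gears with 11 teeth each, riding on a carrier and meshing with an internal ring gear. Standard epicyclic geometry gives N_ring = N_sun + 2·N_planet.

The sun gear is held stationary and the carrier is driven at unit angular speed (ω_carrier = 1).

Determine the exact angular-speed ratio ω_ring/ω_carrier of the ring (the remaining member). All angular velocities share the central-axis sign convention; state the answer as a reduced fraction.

N_ring = 24 + 2·11 = 46
24(ω_s−ω_c) = −46(ω_r−ω_c),  ω_s=0, ω_c=1
ω_r = 1 − (24/46)(0−1) = 35/23
ω_r/ω_c = 35/23

35/23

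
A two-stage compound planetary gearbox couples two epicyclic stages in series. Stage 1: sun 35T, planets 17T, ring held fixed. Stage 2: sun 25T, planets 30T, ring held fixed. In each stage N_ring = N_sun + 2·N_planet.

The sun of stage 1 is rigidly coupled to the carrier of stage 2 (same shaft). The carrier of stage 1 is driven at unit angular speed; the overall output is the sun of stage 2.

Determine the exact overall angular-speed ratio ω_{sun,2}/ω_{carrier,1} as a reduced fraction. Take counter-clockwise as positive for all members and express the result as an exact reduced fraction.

Stage 1: N_ring = 35 + 2·17 = 69
Stage 1: 35(ω_s−ω_c) = −69(ω_r−ω_c),  ω_r=0, ω_c=1
Stage 1: ω_s = 1 − (69/35)(0−1) = 104/35
  ⇒ ω_s¹/ω_c¹ = 104/35
Stage 2: N_ring = 25 + 2·30 = 85
Stage 2: 25(ω_s−ω_c) = −85(ω_r−ω_c),  ω_r=0, ω_c=1
Stage 2: ω_s = 1 − (85/25)(0−1) = 22/5
  ⇒ ω_s²/ω_c² = 22/5
Coupling ω_c² = ω_s¹ ⇒ overall = 104/35 × 22/5 = 2288/175

2288/175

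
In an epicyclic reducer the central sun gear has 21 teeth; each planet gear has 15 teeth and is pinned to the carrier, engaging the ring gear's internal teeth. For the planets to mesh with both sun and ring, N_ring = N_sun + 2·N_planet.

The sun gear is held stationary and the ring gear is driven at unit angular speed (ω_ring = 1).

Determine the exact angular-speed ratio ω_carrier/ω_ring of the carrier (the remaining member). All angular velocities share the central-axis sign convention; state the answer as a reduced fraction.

N_ring = 21 + 2·15 = 51
21(ω_s−ω_c) = −51(ω_r−ω_c),  ω_s=0, ω_r=1
21(0−ω_c) = −51(1−ω_c)  ⇒  72ω_c = 51  ⇒  ω_c = 17/24
ω_c/ω_r = 17/24

17/24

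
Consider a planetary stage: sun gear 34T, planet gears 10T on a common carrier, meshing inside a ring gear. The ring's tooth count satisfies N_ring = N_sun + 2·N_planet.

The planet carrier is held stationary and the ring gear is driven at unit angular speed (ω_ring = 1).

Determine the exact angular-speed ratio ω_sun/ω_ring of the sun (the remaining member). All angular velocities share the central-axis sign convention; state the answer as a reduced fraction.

-27/17

N_ring = 34 + 2·10 = 54
34(ω_s−ω_c) = −54(ω_r−ω_c),  ω_c=0, ω_r=1
ω_s = 0 − (54/34)(1−0) = -27/17
ω_s/ω_r = -27/17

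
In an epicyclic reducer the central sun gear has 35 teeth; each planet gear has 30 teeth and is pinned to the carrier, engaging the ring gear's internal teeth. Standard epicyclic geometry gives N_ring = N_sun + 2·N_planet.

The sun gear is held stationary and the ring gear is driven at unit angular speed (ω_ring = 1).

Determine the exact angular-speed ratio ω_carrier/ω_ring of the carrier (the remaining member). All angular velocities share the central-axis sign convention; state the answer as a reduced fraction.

19/26

N_ring = 35 + 2·30 = 95
35(ω_s−ω_c) = −95(ω_r−ω_c),  ω_s=0, ω_r=1
35(0−ω_c) = −95(1−ω_c)  ⇒  130ω_c = 95  ⇒  ω_c = 19/26
ω_c/ω_r = 19/26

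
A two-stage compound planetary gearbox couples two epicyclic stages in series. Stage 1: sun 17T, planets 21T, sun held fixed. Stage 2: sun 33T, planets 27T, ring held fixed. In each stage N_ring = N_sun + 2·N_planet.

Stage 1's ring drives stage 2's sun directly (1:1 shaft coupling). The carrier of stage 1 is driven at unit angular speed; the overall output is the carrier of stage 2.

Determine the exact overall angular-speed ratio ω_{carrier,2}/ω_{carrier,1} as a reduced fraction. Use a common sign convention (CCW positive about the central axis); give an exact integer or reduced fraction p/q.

209/590

Stage 1: N_ring = 17 + 2·21 = 59
Stage 1: 17(ω_s−ω_c) = −59(ω_r−ω_c),  ω_s=0, ω_c=1
Stage 1: ω_r = 1 − (17/59)(0−1) = 76/59
  ⇒ ω_r¹/ω_c¹ = 76/59
Stage 2: N_ring = 33 + 2·27 = 87
Stage 2: 33(ω_s−ω_c) = −87(ω_r−ω_c),  ω_r=0, ω_s=1
Stage 2: 33(1−ω_c) = −87(0−ω_c)  ⇒  120ω_c = 33  ⇒  ω_c = 11/40
  ⇒ ω_c²/ω_s² = 11/40
Coupling ω_s² = ω_r¹ ⇒ overall = 76/59 × 11/40 = 209/590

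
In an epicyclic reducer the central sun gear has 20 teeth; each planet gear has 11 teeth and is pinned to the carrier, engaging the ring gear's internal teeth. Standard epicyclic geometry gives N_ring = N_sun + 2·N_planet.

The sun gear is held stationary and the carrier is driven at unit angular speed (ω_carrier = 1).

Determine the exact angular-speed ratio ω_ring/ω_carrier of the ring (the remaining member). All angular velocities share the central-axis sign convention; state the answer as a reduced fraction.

N_ring = 20 + 2·11 = 42
20(ω_s−ω_c) = −42(ω_r−ω_c),  ω_s=0, ω_c=1
ω_r = 1 − (20/42)(0−1) = 31/21
ω_r/ω_c = 31/21

31/21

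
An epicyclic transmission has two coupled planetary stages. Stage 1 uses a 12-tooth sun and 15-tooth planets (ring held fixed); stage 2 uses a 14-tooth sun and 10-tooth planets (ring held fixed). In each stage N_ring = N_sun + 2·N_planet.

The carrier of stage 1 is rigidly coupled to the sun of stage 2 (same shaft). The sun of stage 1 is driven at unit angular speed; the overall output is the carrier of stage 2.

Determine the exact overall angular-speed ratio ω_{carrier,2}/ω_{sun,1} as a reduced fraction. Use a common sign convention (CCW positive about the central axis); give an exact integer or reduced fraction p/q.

Stage 1: N_ring = 12 + 2·15 = 42
Stage 1: 12(ω_s−ω_c) = −42(ω_r−ω_c),  ω_r=0, ω_s=1
Stage 1: 12(1−ω_c) = −42(0−ω_c)  ⇒  54ω_c = 12  ⇒  ω_c = 2/9
  ⇒ ω_c¹/ω_s¹ = 2/9
Stage 2: N_ring = 14 + 2·10 = 34
Stage 2: 14(ω_s−ω_c) = −34(ω_r−ω_c),  ω_r=0, ω_s=1
Stage 2: 14(1−ω_c) = −34(0−ω_c)  ⇒  48ω_c = 14  ⇒  ω_c = 7/24
  ⇒ ω_c²/ω_s² = 7/24
Coupling ω_s² = ω_c¹ ⇒ overall = 2/9 × 7/24 = 7/108

7/108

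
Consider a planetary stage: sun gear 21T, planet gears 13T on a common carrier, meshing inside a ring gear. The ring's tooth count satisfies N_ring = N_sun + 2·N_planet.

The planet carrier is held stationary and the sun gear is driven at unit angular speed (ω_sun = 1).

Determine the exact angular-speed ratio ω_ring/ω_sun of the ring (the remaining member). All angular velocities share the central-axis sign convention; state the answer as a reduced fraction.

N_ring = 21 + 2·13 = 47
21(ω_s−ω_c) = −47(ω_r−ω_c),  ω_c=0, ω_s=1
ω_r = 0 − (21/47)(1−0) = -21/47
ω_r/ω_s = -21/47

-21/47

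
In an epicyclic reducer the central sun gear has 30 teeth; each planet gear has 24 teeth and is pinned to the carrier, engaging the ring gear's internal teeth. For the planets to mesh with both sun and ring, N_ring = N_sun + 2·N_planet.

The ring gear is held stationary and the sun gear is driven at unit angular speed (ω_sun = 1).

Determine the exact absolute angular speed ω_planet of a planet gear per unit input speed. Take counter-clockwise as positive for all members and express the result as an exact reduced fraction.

N_ring = 30 + 2·24 = 78
30(ω_s−ω_c) = −78(ω_r−ω_c),  ω_r=0, ω_s=1
30(1−ω_c) = −78(0−ω_c)  ⇒  108ω_c = 30  ⇒  ω_c = 5/18
sun–planet: 30·(1−5/18) = −24·(ω_p−ω_c)  ⇒  ω_p−ω_c = −(30/24)·(13/18) = -65/72
ω_p = 5/18 − 65/72 = -5/8

-5/8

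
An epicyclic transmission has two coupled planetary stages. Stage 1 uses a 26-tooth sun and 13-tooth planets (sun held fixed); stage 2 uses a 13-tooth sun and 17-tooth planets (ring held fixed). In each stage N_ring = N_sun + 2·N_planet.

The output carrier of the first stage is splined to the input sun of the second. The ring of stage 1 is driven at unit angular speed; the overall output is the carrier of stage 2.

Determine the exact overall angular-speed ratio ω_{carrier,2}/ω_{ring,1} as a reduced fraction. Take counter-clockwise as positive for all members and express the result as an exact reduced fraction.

Stage 1: N_ring = 26 + 2·13 = 52
Stage 1: 26(ω_s−ω_c) = −52(ω_r−ω_c),  ω_s=0, ω_r=1
Stage 1: 26(0−ω_c) = −52(1−ω_c)  ⇒  78ω_c = 52  ⇒  ω_c = 2/3
  ⇒ ω_c¹/ω_r¹ = 2/3
Stage 2: N_ring = 13 + 2·17 = 47
Stage 2: 13(ω_s−ω_c) = −47(ω_r−ω_c),  ω_r=0, ω_s=1
Stage 2: 13(1−ω_c) = −47(0−ω_c)  ⇒  60ω_c = 13  ⇒  ω_c = 13/60
  ⇒ ω_c²/ω_s² = 13/60
Coupling ω_s² = ω_c¹ ⇒ overall = 2/3 × 13/60 = 13/90

13/90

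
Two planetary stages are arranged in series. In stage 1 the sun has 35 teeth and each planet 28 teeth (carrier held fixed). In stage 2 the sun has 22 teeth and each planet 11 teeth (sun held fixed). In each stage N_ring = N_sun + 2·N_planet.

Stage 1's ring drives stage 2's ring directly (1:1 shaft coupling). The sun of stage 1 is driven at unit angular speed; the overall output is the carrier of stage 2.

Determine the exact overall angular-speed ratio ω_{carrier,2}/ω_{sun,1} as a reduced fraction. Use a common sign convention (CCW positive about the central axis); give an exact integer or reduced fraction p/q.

Stage 1: N_ring = 35 + 2·28 = 91
Stage 1: 35(ω_s−ω_c) = −91(ω_r−ω_c),  ω_c=0, ω_s=1
Stage 1: ω_r = 0 − (35/91)(1−0) = -5/13
  ⇒ ω_r¹/ω_s¹ = -5/13
Stage 2: N_ring = 22 + 2·11 = 44
Stage 2: 22(ω_s−ω_c) = −44(ω_r−ω_c),  ω_s=0, ω_r=1
Stage 2: 22(0−ω_c) = −44(1−ω_c)  ⇒  66ω_c = 44  ⇒  ω_c = 2/3
  ⇒ ω_c²/ω_r² = 2/3
Coupling ω_r² = ω_r¹ ⇒ overall = -5/13 × 2/3 = -10/39

-10/39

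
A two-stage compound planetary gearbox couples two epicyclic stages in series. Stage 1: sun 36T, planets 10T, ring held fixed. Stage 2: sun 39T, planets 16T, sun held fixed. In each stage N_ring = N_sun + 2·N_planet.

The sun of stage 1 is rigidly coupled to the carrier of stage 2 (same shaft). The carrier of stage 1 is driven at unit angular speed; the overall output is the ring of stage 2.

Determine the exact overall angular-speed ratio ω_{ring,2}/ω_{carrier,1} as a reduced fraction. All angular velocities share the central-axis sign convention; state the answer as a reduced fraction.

2530/639

Stage 1: N_ring = 36 + 2·10 = 56
Stage 1: 36(ω_s−ω_c) = −56(ω_r−ω_c),  ω_r=0, ω_c=1
Stage 1: ω_s = 1 − (56/36)(0−1) = 23/9
  ⇒ ω_s¹/ω_c¹ = 23/9
Stage 2: N_ring = 39 + 2·16 = 71
Stage 2: 39(ω_s−ω_c) = −71(ω_r−ω_c),  ω_s=0, ω_c=1
Stage 2: ω_r = 1 − (39/71)(0−1) = 110/71
  ⇒ ω_r²/ω_c² = 110/71
Coupling ω_c² = ω_s¹ ⇒ overall = 23/9 × 110/71 = 2530/639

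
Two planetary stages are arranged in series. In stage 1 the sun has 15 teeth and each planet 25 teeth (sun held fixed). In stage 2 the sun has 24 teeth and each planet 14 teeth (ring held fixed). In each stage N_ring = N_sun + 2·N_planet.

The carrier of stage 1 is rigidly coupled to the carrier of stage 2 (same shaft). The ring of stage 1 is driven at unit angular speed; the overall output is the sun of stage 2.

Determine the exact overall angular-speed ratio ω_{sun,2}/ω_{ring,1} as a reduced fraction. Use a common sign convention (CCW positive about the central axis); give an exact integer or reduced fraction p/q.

247/96

Stage 1: N_ring = 15 + 2·25 = 65
Stage 1: 15(ω_s−ω_c) = −65(ω_r−ω_c),  ω_s=0, ω_r=1
Stage 1: 15(0−ω_c) = −65(1−ω_c)  ⇒  80ω_c = 65  ⇒  ω_c = 13/16
  ⇒ ω_c¹/ω_r¹ = 13/16
Stage 2: N_ring = 24 + 2·14 = 52
Stage 2: 24(ω_s−ω_c) = −52(ω_r−ω_c),  ω_r=0, ω_c=1
Stage 2: ω_s = 1 − (52/24)(0−1) = 19/6
  ⇒ ω_s²/ω_c² = 19/6
Coupling ω_c² = ω_c¹ ⇒ overall = 13/16 × 19/6 = 247/96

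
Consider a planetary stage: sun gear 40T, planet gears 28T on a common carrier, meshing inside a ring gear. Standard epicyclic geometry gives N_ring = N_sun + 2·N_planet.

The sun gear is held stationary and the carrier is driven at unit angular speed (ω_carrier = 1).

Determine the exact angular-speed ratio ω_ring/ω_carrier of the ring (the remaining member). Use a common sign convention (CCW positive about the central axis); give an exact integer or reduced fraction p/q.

17/12

N_ring = 40 + 2·28 = 96
40(ω_s−ω_c) = −96(ω_r−ω_c),  ω_s=0, ω_c=1
ω_r = 1 − (40/96)(0−1) = 17/12
ω_r/ω_c = 17/12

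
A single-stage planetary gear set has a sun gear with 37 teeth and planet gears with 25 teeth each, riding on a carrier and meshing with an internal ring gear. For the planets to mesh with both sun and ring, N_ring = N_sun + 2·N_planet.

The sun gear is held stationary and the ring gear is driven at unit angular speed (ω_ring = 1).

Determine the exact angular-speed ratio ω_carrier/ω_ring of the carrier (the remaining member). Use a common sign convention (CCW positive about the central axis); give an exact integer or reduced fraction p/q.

87/124

N_ring = 37 + 2·25 = 87
37(ω_s−ω_c) = −87(ω_r−ω_c),  ω_s=0, ω_r=1
37(0−ω_c) = −87(1−ω_c)  ⇒  124ω_c = 87  ⇒  ω_c = 87/124
ω_c/ω_r = 87/124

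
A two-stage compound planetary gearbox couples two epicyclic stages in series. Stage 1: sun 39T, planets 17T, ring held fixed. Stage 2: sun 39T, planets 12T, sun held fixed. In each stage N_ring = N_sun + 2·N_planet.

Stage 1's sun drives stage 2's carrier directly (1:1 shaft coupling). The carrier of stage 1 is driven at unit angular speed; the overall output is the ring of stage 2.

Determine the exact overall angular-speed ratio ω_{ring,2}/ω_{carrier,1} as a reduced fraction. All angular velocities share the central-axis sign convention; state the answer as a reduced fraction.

544/117

Stage 1: N_ring = 39 + 2·17 = 73
Stage 1: 39(ω_s−ω_c) = −73(ω_r−ω_c),  ω_r=0, ω_c=1
Stage 1: ω_s = 1 − (73/39)(0−1) = 112/39
  ⇒ ω_s¹/ω_c¹ = 112/39
Stage 2: N_ring = 39 + 2·12 = 63
Stage 2: 39(ω_s−ω_c) = −63(ω_r−ω_c),  ω_s=0, ω_c=1
Stage 2: ω_r = 1 − (39/63)(0−1) = 34/21
  ⇒ ω_r²/ω_c² = 34/21
Coupling ω_c² = ω_s¹ ⇒ overall = 112/39 × 34/21 = 544/117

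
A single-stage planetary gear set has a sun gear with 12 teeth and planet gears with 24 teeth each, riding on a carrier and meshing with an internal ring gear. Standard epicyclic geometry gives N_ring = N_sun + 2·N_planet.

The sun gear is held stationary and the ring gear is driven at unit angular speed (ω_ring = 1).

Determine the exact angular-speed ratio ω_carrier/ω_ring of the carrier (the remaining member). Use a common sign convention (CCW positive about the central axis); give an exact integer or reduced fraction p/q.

N_ring = 12 + 2·24 = 60
12(ω_s−ω_c) = −60(ω_r−ω_c),  ω_s=0, ω_r=1
12(0−ω_c) = −60(1−ω_c)  ⇒  72ω_c = 60  ⇒  ω_c = 5/6
ω_c/ω_r = 5/6

5/6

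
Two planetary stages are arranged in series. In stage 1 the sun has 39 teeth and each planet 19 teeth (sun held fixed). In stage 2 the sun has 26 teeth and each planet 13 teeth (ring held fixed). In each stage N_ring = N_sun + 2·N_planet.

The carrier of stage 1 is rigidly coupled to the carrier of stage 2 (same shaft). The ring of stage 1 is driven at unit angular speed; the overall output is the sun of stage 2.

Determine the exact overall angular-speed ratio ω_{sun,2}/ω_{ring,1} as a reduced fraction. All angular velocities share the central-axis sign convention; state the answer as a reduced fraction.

Stage 1: N_ring = 39 + 2·19 = 77
Stage 1: 39(ω_s−ω_c) = −77(ω_r−ω_c),  ω_s=0, ω_r=1
Stage 1: 39(0−ω_c) = −77(1−ω_c)  ⇒  116ω_c = 77  ⇒  ω_c = 77/116
  ⇒ ω_c¹/ω_r¹ = 77/116
Stage 2: N_ring = 26 + 2·13 = 52
Stage 2: 26(ω_s−ω_c) = −52(ω_r−ω_c),  ω_r=0, ω_c=1
Stage 2: ω_s = 1 − (52/26)(0−1) = 3
  ⇒ ω_s²/ω_c² = 3
Coupling ω_c² = ω_c¹ ⇒ overall = 77/116 × 3 = 231/116

231/116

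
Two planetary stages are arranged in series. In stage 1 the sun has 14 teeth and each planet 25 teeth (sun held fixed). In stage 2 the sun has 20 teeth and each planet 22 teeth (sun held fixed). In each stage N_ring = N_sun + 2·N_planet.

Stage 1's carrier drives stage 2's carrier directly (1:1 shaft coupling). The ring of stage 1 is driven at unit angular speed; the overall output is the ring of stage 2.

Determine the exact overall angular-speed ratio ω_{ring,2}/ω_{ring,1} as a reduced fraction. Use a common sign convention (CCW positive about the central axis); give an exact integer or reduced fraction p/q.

Stage 1: N_ring = 14 + 2·25 = 64
Stage 1: 14(ω_s−ω_c) = −64(ω_r−ω_c),  ω_s=0, ω_r=1
Stage 1: 14(0−ω_c) = −64(1−ω_c)  ⇒  78ω_c = 64  ⇒  ω_c = 32/39
  ⇒ ω_c¹/ω_r¹ = 32/39
Stage 2: N_ring = 20 + 2·22 = 64
Stage 2: 20(ω_s−ω_c) = −64(ω_r−ω_c),  ω_s=0, ω_c=1
Stage 2: ω_r = 1 − (20/64)(0−1) = 21/16
  ⇒ ω_r²/ω_c² = 21/16
Coupling ω_c² = ω_c¹ ⇒ overall = 32/39 × 21/16 = 14/13

14/13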